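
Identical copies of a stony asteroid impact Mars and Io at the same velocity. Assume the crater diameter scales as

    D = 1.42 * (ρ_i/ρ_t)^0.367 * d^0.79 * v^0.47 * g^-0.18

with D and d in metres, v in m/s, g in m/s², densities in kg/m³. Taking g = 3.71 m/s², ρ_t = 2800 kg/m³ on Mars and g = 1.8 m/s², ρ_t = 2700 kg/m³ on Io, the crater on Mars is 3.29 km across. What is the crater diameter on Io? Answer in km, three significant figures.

D ≈ 3.80 km

The impactor-only factors (d, v, ρ_i) cancel in the ratio, leaving D_Io/D_Mars = (g_Io/g_Mars)^-0.18 · (ρ_t,Mars/ρ_t,Io)^0.367.
(1.8/3.71)^-0.18 = 0.4852^-0.18 = 1.139
(2800/2700)^0.367 = 1.037^0.367 = 1.013
Ratio = 1.139 × 1.013 = 1.154
D_Io = 1.154 × 3.29 km = 3.80 km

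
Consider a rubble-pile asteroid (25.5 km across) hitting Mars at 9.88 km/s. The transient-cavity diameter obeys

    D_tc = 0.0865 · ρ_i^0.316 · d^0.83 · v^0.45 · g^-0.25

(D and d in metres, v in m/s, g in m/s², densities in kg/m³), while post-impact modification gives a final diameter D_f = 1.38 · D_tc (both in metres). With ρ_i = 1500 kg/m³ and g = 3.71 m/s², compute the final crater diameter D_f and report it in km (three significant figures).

D_f ≈ 247 km

In SI: d = 25500 m, v = 9880 m/s.
ρ_i^0.316 = 1500^0.316 = 10.08
d^0.83 = 25500^0.83 = 4544
v^0.45 = 9880^0.45 = 62.75
g^-0.25 = 3.71^-0.25 = 0.7205
D_tc = 0.0865 × 10.08 × 4544 × 62.75 × 0.7205 = 1.791 × 10^5 m
D_f = 1.38 × 1.791 × 10^5 = 2.472 × 10^5 m
     = 247.2 km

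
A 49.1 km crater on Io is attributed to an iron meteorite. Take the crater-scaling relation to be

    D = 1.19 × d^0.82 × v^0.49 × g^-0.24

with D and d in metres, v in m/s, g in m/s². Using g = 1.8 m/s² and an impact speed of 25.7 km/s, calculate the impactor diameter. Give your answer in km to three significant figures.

Rearranging for d: d = [D / (1.19 · 25700^0.49 · 1.8^-0.24)]^(1/0.82).
D = 49100 m.
25700^0.49 = 144.8
1.8^-0.24 = 0.8684
Denominator = 1.19 × 144.8 × 0.8684 = 149.6
D / 149.6 = 49100 / 149.6 = 328.2
d = 328.2^(1/0.82) = 328.2^1.2195 = 1171 m

d ≈ 1.17 km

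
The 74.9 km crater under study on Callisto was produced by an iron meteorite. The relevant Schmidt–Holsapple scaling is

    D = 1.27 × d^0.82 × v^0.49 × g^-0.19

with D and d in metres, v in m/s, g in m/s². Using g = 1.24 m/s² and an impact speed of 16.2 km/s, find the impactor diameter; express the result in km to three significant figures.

Rearranging for d: d = [D / (1.27 · 16200^0.49 · 1.24^-0.19)]^(1/0.82).
D = 74900 m.
16200^0.49 = 115.5
1.24^-0.19 = 0.9600
Denominator = 1.27 × 115.5 × 0.9600 = 140.8
D / 140.8 = 74900 / 140.8 = 532.0
d = 532.0^(1/0.82) = 532.0^1.2195 = 2110 m

d ≈ 2.11 km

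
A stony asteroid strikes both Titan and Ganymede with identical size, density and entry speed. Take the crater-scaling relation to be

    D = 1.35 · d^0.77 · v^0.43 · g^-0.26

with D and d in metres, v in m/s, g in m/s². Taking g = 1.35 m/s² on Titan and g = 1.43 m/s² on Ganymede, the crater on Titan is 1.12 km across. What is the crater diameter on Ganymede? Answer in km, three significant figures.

D ≈ 1.10 km

All impactor-dependent factors cancel in the ratio, leaving D_Ganymede/D_Titan = (g_Ganymede/g_Titan)^-0.26.
(1.43/1.35)^-0.26 = 1.059^-0.26 = 0.9852
D_Ganymede = 0.9852 × 1.12 km = 1.10 km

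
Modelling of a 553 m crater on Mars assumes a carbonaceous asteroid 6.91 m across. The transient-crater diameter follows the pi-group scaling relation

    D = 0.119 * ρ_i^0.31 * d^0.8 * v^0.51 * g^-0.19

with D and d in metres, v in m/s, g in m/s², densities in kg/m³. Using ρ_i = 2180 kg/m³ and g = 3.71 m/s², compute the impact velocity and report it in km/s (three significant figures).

v ≈ 11.4 km/s

Rearranging for v: v = [D / (0.119 · 2180^0.31 · 6.91^0.8 · 3.71^-0.19)]^(1/0.51).
2180^0.31 = 10.84
6.91^0.8 = 4.694
3.71^-0.19 = 0.7795
Denominator = 0.119 × 10.84 × 4.694 × 0.7795 = 4.720
D / 4.720 = 553 / 4.720 = 117.2
v = 117.2^(1/0.51) = 117.2^1.9608 = 11396 m/s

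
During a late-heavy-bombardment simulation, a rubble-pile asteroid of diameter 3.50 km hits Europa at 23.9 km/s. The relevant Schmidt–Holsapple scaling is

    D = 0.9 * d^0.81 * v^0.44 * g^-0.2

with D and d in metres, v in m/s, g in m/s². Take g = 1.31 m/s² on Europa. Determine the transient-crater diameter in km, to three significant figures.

In SI units: d = 3500 m, v = 23900 m/s.
d^0.81 = 3500^0.81 = 742.5
v^0.44 = 23900^0.44 = 84.43
g^-0.2 = 1.31^-0.2 = 0.9474
D = 0.9 × 742.5 × 84.43 × 0.9474 = 53453 m
   = 53.45 km

D ≈ 53.5 km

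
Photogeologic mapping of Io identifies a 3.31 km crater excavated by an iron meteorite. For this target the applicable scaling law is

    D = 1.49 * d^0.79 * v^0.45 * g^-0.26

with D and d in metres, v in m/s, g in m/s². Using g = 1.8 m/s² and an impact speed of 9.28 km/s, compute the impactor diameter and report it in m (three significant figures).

d ≈ 115 m

Rearranging for d: d = [D / (1.49 · 9280^0.45 · 1.8^-0.26)]^(1/0.79).
D = 3310 m.
9280^0.45 = 61.01
1.8^-0.26 = 0.8583
Denominator = 1.49 × 61.01 × 0.8583 = 78.02
D / 78.02 = 3310 / 78.02 = 42.43
d = 42.43^(1/0.79) = 42.43^1.2658 = 114.9 m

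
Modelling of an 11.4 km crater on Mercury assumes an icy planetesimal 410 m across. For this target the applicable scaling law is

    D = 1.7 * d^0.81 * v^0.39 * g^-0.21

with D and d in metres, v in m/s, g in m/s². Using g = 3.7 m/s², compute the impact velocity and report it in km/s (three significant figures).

v ≈ 49.1 km/s

Rearranging for v: v = [D / (1.7 · 410^0.81 · 3.7^-0.21)]^(1/0.39).
D = 11400 m.
410^0.81 = 130.7
3.7^-0.21 = 0.7598
Denominator = 1.7 × 130.7 × 0.7598 = 168.8
D / 168.8 = 11400 / 168.8 = 67.54
v = 67.54^(1/0.39) = 67.54^2.5641 = 49111 m/s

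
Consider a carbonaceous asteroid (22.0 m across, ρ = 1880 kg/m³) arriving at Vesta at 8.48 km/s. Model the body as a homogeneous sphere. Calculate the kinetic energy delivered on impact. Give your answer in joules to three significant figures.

v = 8480 m/s.
Mass m = (π/6) ρ d³ = (π/6) × 1880 × (22)³ = 1.048 × 10^7 kg
E = ½ m v² = 0.5 × 1.048 × 10^7 × (8480)² = 3.768 × 10^14 J

E ≈ 3.77 × 10^14 J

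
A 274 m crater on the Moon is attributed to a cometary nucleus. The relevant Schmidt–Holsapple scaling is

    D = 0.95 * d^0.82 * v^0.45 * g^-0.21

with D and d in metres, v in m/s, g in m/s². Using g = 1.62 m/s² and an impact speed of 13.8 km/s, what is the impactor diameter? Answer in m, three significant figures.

Rearranging for d: d = [D / (0.95 · 13800^0.45 · 1.62^-0.21)]^(1/0.82).
13800^0.45 = 72.94
1.62^-0.21 = 0.9037
Denominator = 0.95 × 72.94 × 0.9037 = 62.62
D / 62.62 = 274 / 62.62 = 4.376
d = 4.376^(1/0.82) = 4.376^1.2195 = 6.051 m

d ≈ 6.05 m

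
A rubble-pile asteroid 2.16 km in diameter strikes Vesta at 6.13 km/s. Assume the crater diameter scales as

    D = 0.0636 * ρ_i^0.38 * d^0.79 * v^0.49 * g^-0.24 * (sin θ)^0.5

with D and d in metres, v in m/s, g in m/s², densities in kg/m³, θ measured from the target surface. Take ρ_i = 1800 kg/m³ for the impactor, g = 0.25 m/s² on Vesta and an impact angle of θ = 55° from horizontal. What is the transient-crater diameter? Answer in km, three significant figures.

D ≈ 42.8 km

In SI units: d = 2160 m, v = 6130 m/s.
ρ_i^0.38 = 1800^0.38 = 17.26
d^0.79 = 2160^0.79 = 430.7
v^0.49 = 6130^0.49 = 71.76
g^-0.24 = 0.25^-0.24 = 1.395
(sin 55°)^0.5 = 0.8192^0.5 = 0.9051
D = 0.0636 × 17.26 × 430.7 × 71.76 × 1.395 × 0.9051 = 42838 m
   = 42.84 km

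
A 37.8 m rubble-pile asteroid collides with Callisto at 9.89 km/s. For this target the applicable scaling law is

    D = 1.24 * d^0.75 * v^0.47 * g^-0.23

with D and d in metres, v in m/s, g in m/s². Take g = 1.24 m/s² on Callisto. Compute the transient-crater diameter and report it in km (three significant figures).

D ≈ 1.36 km

In SI units: v = 9890 m/s.
d^0.75 = 37.8^0.75 = 15.24
v^0.47 = 9890^0.47 = 75.46
g^-0.23 = 1.24^-0.23 = 0.9517
D = 1.24 × 15.24 × 75.46 × 0.9517 = 1357 m
   = 1.357 km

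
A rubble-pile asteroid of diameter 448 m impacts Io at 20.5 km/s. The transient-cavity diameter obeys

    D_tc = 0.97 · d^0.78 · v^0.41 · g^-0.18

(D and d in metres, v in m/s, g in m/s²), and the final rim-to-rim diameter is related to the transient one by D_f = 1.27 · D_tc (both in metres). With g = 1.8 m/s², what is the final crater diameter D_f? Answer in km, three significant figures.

D_f ≈ 7.59 km

v = 20500 m/s.
d^0.78 = 448^0.78 = 116.9
v^0.41 = 20500^0.41 = 58.59
g^-0.18 = 1.8^-0.18 = 0.8996
D_tc = 0.97 × 116.9 × 58.59 × 0.8996 = 5977 m
D_f = 1.27 × 5977 = 7591 m
     = 7.591 km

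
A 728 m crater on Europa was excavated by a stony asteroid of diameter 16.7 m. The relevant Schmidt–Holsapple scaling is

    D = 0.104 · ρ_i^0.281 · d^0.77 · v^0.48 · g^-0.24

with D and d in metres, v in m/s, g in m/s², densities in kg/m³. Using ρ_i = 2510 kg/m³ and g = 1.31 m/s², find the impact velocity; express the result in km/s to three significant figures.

v ≈ 13.1 km/s

Rearranging for v: v = [D / (0.104 · 2510^0.281 · 16.7^0.77 · 1.31^-0.24)]^(1/0.48).
2510^0.281 = 9.022
16.7^0.77 = 8.740
1.31^-0.24 = 0.9372
Denominator = 0.104 × 9.022 × 8.740 × 0.9372 = 7.686
D / 7.686 = 728 / 7.686 = 94.72
v = 94.72^(1/0.48) = 94.72^2.0833 = 13108 m/s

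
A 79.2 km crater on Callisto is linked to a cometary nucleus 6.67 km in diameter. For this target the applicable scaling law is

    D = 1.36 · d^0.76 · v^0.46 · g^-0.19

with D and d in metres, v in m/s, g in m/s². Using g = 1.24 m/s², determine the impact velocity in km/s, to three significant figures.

v ≈ 12.0 km/s

Rearranging for v: v = [D / (1.36 · 6670^0.76 · 1.24^-0.19)]^(1/0.46).
D = 79200 m.
6670^0.76 = 806.0
1.24^-0.19 = 0.9600
Denominator = 1.36 × 806.0 × 0.9600 = 1052
D / 1052 = 79200 / 1052 = 75.29
v = 75.29^(1/0.46) = 75.29^2.1739 = 12018 m/s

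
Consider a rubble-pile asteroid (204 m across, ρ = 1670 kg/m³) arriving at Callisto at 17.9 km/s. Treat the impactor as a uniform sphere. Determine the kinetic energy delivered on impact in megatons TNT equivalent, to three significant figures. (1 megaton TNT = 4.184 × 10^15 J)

v = 17900 m/s.
Mass m = (π/6) ρ d³ = (π/6) × 1670 × (204)³ = 7.423 × 10^9 kg
E = ½ m v² = 0.5 × 7.423 × 10^9 × (17900)² = 1.189 × 10^18 J
   = 1.189 × 10^18 / 4.184×10^15 = 284.2 Mt

E ≈ 284 Mt TNT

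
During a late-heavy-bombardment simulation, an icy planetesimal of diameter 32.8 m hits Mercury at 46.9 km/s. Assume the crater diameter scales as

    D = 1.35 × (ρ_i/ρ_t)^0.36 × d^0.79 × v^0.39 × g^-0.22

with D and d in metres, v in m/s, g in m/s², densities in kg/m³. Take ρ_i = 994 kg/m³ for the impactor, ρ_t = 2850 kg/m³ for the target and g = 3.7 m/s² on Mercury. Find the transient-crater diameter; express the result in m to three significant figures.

D ≈ 724 m

In SI units: v = 46900 m/s.
(ρ_i/ρ_t)^0.36 = (994/2850)^0.36 = 0.6844
d^0.79 = 32.8^0.79 = 15.76
v^0.39 = 46900^0.39 = 66.34
g^-0.22 = 3.7^-0.22 = 0.7499
D = 1.35 × 0.6844 × 15.76 × 66.34 × 0.7499 = 724.4 m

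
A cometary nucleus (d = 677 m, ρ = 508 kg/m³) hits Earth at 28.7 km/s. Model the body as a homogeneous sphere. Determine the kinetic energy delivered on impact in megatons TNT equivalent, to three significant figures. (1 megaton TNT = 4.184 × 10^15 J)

E ≈ 8120 Mt TNT

v = 28700 m/s.
Mass m = (π/6) ρ d³ = (π/6) × 508 × (677)³ = 8.253 × 10^10 kg
E = ½ m v² = 0.5 × 8.253 × 10^10 × (28700)² = 3.399 × 10^19 J
   = 3.399 × 10^19 / 4.184×10^15 = 8124 Mt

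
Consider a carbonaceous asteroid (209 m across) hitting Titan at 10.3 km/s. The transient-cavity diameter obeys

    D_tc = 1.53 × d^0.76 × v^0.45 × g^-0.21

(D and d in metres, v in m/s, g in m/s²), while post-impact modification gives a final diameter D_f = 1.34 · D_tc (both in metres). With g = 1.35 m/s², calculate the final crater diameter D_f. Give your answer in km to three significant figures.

D_f ≈ 7.14 km

v = 10300 m/s.
d^0.76 = 209^0.76 = 57.98
v^0.45 = 10300^0.45 = 63.94
g^-0.21 = 1.35^-0.21 = 0.9389
D_tc = 1.53 × 57.98 × 63.94 × 0.9389 = 5326 m
D_f = 1.34 × 5326 = 7137 m
     = 7.137 km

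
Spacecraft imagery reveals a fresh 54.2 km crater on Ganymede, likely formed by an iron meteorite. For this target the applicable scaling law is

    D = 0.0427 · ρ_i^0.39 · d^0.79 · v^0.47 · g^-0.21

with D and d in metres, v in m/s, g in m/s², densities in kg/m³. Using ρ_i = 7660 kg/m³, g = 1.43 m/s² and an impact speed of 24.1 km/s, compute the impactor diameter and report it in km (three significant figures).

d ≈ 1.75 km

Rearranging for d: d = [D / (0.0427 · 7660^0.39 · 24100^0.47 · 1.43^-0.21)]^(1/0.79).
D = 54200 m.
7660^0.39 = 32.72
24100^0.47 = 114.7
1.43^-0.21 = 0.9276
Denominator = 0.0427 × 32.72 × 114.7 × 0.9276 = 148.7
D / 148.7 = 54200 / 148.7 = 364.5
d = 364.5^(1/0.79) = 364.5^1.2658 = 1748 m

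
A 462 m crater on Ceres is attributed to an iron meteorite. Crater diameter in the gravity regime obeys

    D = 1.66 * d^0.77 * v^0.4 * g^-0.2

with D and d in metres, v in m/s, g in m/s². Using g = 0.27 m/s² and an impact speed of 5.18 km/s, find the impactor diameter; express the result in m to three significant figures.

Rearranging for d: d = [D / (1.66 · 5180^0.4 · 0.27^-0.2)]^(1/0.77).
5180^0.4 = 30.60
0.27^-0.2 = 1.299
Denominator = 1.66 × 30.60 × 1.299 = 65.98
D / 65.98 = 462 / 65.98 = 7.002
d = 7.002^(1/0.77) = 7.002^1.2987 = 12.52 m

d ≈ 12.5 m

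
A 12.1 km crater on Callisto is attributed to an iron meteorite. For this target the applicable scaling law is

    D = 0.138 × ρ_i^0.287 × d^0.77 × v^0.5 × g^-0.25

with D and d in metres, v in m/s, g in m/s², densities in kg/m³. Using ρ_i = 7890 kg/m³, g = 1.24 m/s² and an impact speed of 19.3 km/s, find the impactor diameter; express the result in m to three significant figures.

d ≈ 164 m

Rearranging for d: d = [D / (0.138 · 7890^0.287 · 19300^0.5 · 1.24^-0.25)]^(1/0.77).
D = 12100 m.
7890^0.287 = 13.14
19300^0.5 = 138.9
1.24^-0.25 = 0.9476
Denominator = 0.138 × 13.14 × 138.9 × 0.9476 = 238.7
D / 238.7 = 12100 / 238.7 = 50.69
d = 50.69^(1/0.77) = 50.69^1.2987 = 163.8 m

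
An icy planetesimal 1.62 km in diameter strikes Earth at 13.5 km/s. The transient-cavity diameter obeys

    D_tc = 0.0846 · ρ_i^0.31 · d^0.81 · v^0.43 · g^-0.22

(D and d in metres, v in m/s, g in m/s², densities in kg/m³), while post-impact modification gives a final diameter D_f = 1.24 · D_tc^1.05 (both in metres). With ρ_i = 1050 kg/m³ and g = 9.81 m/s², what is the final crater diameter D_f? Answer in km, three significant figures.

In SI: d = 1620 m, v = 13500 m/s.
ρ_i^0.31 = 1050^0.31 = 8.641
d^0.81 = 1620^0.81 = 397.8
v^0.43 = 13500^0.43 = 59.71
g^-0.22 = 9.81^-0.22 = 0.6051
D_tc = 0.0846 × 8.641 × 397.8 × 59.71 × 0.6051 = 10510 m
D_f = 1.24 × (10510)^1.05 = 20706 m
     = 20.71 km

D_f ≈ 20.7 km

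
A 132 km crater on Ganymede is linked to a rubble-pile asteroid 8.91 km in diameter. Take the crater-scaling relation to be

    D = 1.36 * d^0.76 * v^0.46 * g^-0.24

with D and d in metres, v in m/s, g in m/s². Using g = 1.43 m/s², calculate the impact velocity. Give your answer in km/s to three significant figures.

v ≈ 24.9 km/s

Rearranging for v: v = [D / (1.36 · 8910^0.76 · 1.43^-0.24)]^(1/0.46).
D = 132000 m.
8910^0.76 = 1004
1.43^-0.24 = 0.9177
Denominator = 1.36 × 1004 × 0.9177 = 1253
D / 1253 = 132000 / 1253 = 105.3
v = 105.3^(1/0.46) = 105.3^2.1739 = 24921 m/s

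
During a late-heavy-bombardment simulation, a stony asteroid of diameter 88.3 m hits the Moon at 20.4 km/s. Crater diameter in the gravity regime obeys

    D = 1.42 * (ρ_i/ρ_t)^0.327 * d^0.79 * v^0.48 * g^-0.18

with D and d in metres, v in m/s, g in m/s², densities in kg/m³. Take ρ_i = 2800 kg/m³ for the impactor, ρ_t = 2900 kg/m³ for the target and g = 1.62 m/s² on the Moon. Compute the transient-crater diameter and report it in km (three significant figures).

In SI units: v = 20400 m/s.
(ρ_i/ρ_t)^0.327 = (2800/2900)^0.327 = 0.9886
d^0.79 = 88.3^0.79 = 34.46
v^0.48 = 20400^0.48 = 117.1
g^-0.18 = 1.62^-0.18 = 0.9168
D = 1.42 × 0.9886 × 34.46 × 117.1 × 0.9168 = 5193 m
   = 5.193 km

D ≈ 5.19 km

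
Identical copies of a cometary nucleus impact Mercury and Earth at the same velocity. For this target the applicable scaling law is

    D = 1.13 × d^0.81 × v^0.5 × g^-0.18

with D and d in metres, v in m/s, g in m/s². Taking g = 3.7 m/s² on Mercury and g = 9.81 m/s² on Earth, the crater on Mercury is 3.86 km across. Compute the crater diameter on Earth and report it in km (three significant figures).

D ≈ 3.24 km

All impactor-dependent factors cancel in the ratio, leaving D_Earth/D_Mercury = (g_Earth/g_Mercury)^-0.18.
(9.81/3.7)^-0.18 = 2.651^-0.18 = 0.8390
D_Earth = 0.8390 × 3.86 km = 3.24 km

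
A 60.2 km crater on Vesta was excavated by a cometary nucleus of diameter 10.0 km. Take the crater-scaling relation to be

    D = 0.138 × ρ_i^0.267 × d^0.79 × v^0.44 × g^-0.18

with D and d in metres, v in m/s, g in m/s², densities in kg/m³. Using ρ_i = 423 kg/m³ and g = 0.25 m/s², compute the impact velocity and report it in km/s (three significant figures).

v ≈ 6.25 km/s

Rearranging for v: v = [D / (0.138 · 423^0.267 · 10000^0.79 · 0.25^-0.18)]^(1/0.44).
D = 60200 m.
423^0.267 = 5.026
10000^0.79 = 1445
0.25^-0.18 = 1.283
Denominator = 0.138 × 5.026 × 1445 × 1.283 = 1286
D / 1286 = 60200 / 1286 = 46.81
v = 46.81^(1/0.44) = 46.81^2.2727 = 6254 m/s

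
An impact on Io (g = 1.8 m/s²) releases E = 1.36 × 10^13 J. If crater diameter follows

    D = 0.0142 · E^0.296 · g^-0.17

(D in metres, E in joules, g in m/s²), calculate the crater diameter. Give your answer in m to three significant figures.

D ≈ 99.2 m

E^0.296 = (1.36 × 10^13)^0.296 = 7.718 × 10^3
g^-0.17 = 1.8^-0.17 = 0.9049
D = 0.0142 × 7.718 × 10^3 × 0.9049 = 99.17 m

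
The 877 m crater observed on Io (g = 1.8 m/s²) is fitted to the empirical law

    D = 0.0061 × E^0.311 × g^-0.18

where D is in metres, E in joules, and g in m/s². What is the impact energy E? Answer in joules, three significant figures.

E ≈ 5.39 × 10^16 J

Rearranging: E = [D / (0.0061 · g^-0.18)]^(1/0.311).
g^-0.18 = 1.8^-0.18 = 0.8996
D / (0.0061 × 0.8996) = 877 / (5.488 × 10^-3) = 1.598 × 10^5
E = (1.598 × 10^5)^3.2154 = 5.390 × 10^16 J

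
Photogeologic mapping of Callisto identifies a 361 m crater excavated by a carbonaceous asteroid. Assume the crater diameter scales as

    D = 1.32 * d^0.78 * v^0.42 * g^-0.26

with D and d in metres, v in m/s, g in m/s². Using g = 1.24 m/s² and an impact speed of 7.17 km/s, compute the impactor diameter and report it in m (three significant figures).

d ≈ 12.0 m

Rearranging for d: d = [D / (1.32 · 7170^0.42 · 1.24^-0.26)]^(1/0.78).
7170^0.42 = 41.62
1.24^-0.26 = 0.9456
Denominator = 1.32 × 41.62 × 0.9456 = 51.95
D / 51.95 = 361 / 51.95 = 6.949
d = 6.949^(1/0.78) = 6.949^1.2821 = 12.01 m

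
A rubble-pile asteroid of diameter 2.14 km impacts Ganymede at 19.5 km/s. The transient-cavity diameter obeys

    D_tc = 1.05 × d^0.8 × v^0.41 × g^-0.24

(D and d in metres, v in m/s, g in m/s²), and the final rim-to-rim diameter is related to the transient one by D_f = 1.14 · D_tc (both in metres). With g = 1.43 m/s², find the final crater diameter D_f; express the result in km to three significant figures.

D_f ≈ 29.1 km

In SI: d = 2140 m, v = 19500 m/s.
d^0.8 = 2140^0.8 = 461.7
v^0.41 = 19500^0.41 = 57.40
g^-0.24 = 1.43^-0.24 = 0.9177
D_tc = 1.05 × 461.7 × 57.40 × 0.9177 = 25540 m
D_f = 1.14 × 25540 = 29116 m
     = 29.12 km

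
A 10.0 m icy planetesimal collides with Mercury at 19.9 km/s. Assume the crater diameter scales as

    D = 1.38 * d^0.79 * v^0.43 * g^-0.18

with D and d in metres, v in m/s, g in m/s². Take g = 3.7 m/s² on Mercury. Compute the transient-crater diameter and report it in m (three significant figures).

D ≈ 474 m

In SI units: v = 19900 m/s.
d^0.79 = 10^0.79 = 6.166
v^0.43 = 19900^0.43 = 70.55
g^-0.18 = 3.7^-0.18 = 0.7902
D = 1.38 × 6.166 × 70.55 × 0.7902 = 474.4 m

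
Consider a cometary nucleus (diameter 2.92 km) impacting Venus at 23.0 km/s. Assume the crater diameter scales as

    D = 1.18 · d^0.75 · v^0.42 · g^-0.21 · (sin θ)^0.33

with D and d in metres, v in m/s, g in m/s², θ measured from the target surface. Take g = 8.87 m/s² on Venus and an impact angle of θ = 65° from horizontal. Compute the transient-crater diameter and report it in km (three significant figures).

D ≈ 19.5 km

In SI units: d = 2920 m, v = 23000 m/s.
d^0.75 = 2920^0.75 = 397.2
v^0.42 = 23000^0.42 = 67.91
g^-0.21 = 8.87^-0.21 = 0.6323
(sin 65°)^0.33 = 0.9063^0.33 = 0.9681
D = 1.18 × 397.2 × 67.91 × 0.6323 × 0.9681 = 19484 m
   = 19.48 km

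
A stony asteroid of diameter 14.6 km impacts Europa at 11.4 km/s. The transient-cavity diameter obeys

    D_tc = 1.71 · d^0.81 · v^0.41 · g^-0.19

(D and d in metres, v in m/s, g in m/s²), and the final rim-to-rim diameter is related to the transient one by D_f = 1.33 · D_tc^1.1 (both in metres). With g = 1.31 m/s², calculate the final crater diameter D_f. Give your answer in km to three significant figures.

In SI: d = 14600 m, v = 11400 m/s.
d^0.81 = 14600^0.81 = 2361
v^0.41 = 11400^0.41 = 46.06
g^-0.19 = 1.31^-0.19 = 0.9500
D_tc = 1.71 × 2361 × 46.06 × 0.9500 = 1.767 × 10^5 m
D_f = 1.33 × (1.767 × 10^5)^1.1 = 7.867 × 10^5 m
     = 786.7 km

D_f ≈ 787 km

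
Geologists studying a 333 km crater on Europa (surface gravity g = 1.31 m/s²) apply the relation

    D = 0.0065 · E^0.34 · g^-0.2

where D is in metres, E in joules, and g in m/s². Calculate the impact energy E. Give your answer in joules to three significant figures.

Rearranging: E = [D / (0.0065 · g^-0.2)]^(1/0.34).
D = 333000 m.
g^-0.2 = 1.31^-0.2 = 0.9474
D / (0.0065 × 0.9474) = 333000 / (6.158 × 10^-3) = 5.408 × 10^7
E = (5.408 × 10^7)^2.9412 = 5.551 × 10^22 J

E ≈ 5.55 × 10^22 J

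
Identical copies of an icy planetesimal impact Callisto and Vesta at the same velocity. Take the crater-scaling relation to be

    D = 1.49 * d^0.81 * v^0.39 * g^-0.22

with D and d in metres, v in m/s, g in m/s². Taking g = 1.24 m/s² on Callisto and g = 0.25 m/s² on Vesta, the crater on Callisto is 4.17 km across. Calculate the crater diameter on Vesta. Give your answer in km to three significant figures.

All impactor-dependent factors cancel in the ratio, leaving D_Vesta/D_Callisto = (g_Vesta/g_Callisto)^-0.22.
(0.25/1.24)^-0.22 = 0.2016^-0.22 = 1.422
D_Vesta = 1.422 × 4.17 km = 5.93 km

D ≈ 5.93 km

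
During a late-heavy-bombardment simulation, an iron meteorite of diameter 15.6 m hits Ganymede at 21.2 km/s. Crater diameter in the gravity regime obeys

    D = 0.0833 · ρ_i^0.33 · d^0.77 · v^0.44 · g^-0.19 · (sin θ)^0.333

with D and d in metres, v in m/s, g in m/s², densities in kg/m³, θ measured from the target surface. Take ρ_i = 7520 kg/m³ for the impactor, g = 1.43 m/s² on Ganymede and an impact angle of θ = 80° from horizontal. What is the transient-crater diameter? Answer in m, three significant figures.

D ≈ 978 m

In SI units: v = 21200 m/s.
ρ_i^0.33 = 7520^0.33 = 19.02
d^0.77 = 15.6^0.77 = 8.293
v^0.44 = 21200^0.44 = 80.09
g^-0.19 = 1.43^-0.19 = 0.9343
(sin 80°)^0.333 = 0.9848^0.333 = 0.9949
D = 0.0833 × 19.02 × 8.293 × 80.09 × 0.9343 × 0.9949 = 978.2 m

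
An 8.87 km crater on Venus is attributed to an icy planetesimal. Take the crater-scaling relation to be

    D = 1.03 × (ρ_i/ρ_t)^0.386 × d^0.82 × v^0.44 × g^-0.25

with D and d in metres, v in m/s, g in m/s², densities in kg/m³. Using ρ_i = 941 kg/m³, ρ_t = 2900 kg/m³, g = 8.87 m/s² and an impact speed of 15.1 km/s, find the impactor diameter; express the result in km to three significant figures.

Rearranging for d: d = [D / (1.03 · (941/2900)^0.386 · 15100^0.44 · 8.87^-0.25)]^(1/0.82).
D = 8870 m.
(941/2900)^0.386 = 0.6476
15100^0.44 = 68.98
8.87^-0.25 = 0.5795
Denominator = 1.03 × 0.6476 × 68.98 × 0.5795 = 26.66
D / 26.66 = 8870 / 26.66 = 332.7
d = 332.7^(1/0.82) = 332.7^1.2195 = 1190 m

d ≈ 1.19 km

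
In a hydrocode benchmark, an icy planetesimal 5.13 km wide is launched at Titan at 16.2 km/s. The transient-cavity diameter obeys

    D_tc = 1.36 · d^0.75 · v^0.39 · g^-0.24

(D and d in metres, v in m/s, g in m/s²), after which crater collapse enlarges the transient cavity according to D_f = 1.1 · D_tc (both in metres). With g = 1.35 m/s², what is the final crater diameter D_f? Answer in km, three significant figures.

In SI: d = 5130 m, v = 16200 m/s.
d^0.75 = 5130^0.75 = 606.2
v^0.39 = 16200^0.39 = 43.82
g^-0.24 = 1.35^-0.24 = 0.9305
D_tc = 1.36 × 606.2 × 43.82 × 0.9305 = 33620 m
D_f = 1.1 × 33620 = 36982 m
     = 36.98 km

D_f ≈ 37.0 km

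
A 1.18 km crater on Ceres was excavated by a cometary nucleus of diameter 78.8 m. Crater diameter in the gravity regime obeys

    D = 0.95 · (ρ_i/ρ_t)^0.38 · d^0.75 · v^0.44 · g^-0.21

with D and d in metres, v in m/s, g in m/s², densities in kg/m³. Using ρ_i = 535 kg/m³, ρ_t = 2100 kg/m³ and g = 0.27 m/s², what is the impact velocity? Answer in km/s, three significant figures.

v ≈ 11.0 km/s

Rearranging for v: v = [D / (0.95 · (535/2100)^0.38 · 78.8^0.75 · 0.27^-0.21)]^(1/0.44).
D = 1180 m.
(535/2100)^0.38 = 0.5947
78.8^0.75 = 26.45
0.27^-0.21 = 1.316
Denominator = 0.95 × 0.5947 × 26.45 × 1.316 = 19.67
D / 19.67 = 1180 / 19.67 = 59.99
v = 59.99^(1/0.44) = 59.99^2.2727 = 10991 m/s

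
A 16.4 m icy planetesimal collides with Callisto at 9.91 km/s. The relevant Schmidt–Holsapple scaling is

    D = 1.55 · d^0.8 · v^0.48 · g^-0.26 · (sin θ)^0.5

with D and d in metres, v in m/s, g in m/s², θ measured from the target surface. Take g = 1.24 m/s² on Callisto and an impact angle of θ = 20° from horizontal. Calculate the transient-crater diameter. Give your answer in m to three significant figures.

In SI units: v = 9910 m/s.
d^0.8 = 16.4^0.8 = 9.373
v^0.48 = 9910^0.48 = 82.82
g^-0.26 = 1.24^-0.26 = 0.9456
(sin 20°)^0.5 = 0.3420^0.5 = 0.5848
D = 1.55 × 9.373 × 82.82 × 0.9456 × 0.5848 = 665.4 m

D ≈ 665 m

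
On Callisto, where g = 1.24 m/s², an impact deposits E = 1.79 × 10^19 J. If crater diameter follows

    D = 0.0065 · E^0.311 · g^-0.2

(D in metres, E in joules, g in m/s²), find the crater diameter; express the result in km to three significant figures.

D ≈ 6.05 km

E^0.311 = (1.79 × 10^19)^0.311 = 9.719 × 10^5
g^-0.2 = 1.24^-0.2 = 0.9579
D = 0.0065 × 9.719 × 10^5 × 0.9579 = 6051 m
   = 6.051 km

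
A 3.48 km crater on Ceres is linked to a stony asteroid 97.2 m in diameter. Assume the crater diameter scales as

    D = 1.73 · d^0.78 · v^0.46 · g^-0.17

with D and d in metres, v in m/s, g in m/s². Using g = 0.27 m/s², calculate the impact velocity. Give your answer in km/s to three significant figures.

v ≈ 3.99 km/s

Rearranging for v: v = [D / (1.73 · 97.2^0.78 · 0.27^-0.17)]^(1/0.46).
D = 3480 m.
97.2^0.78 = 35.51
0.27^-0.17 = 1.249
Denominator = 1.73 × 35.51 × 1.249 = 76.73
D / 76.73 = 3480 / 76.73 = 45.35
v = 45.35^(1/0.46) = 45.35^2.1739 = 3992 m/s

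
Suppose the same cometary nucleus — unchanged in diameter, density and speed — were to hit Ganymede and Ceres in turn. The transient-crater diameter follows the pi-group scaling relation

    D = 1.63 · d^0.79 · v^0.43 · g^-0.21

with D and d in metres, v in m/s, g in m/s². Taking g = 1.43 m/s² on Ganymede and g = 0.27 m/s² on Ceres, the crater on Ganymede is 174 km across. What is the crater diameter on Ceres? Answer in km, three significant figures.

D ≈ 247 km

All impactor-dependent factors cancel in the ratio, leaving D_Ceres/D_Ganymede = (g_Ceres/g_Ganymede)^-0.21.
(0.27/1.43)^-0.21 = 0.1888^-0.21 = 1.419
D_Ceres = 1.419 × 174 km = 247 km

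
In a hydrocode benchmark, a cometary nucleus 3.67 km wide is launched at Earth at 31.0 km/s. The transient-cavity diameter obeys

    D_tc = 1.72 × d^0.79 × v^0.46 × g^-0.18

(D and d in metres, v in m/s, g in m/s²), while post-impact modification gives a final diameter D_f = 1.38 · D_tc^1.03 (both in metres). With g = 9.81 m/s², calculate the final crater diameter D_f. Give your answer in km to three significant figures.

In SI: d = 3670 m, v = 31000 m/s.
d^0.79 = 3670^0.79 = 654.8
v^0.46 = 31000^0.46 = 116.4
g^-0.18 = 9.81^-0.18 = 0.6630
D_tc = 1.72 × 654.8 × 116.4 × 0.6630 = 86920 m
D_f = 1.38 × (86920)^1.03 = 1.687 × 10^5 m
     = 168.7 km

D_f ≈ 169 km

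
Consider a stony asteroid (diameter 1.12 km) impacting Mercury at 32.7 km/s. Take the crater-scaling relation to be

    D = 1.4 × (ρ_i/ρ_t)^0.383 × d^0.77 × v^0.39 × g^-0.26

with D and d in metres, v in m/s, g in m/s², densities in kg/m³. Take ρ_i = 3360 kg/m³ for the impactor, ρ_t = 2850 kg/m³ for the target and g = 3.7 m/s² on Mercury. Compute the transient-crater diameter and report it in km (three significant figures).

In SI units: d = 1120 m, v = 32700 m/s.
(ρ_i/ρ_t)^0.383 = (3360/2850)^0.383 = 1.065
d^0.77 = 1120^0.77 = 222.8
v^0.39 = 32700^0.39 = 57.63
g^-0.26 = 3.7^-0.26 = 0.7117
D = 1.4 × 1.065 × 222.8 × 57.63 × 0.7117 = 13625 m
   = 13.63 km

D ≈ 13.6 km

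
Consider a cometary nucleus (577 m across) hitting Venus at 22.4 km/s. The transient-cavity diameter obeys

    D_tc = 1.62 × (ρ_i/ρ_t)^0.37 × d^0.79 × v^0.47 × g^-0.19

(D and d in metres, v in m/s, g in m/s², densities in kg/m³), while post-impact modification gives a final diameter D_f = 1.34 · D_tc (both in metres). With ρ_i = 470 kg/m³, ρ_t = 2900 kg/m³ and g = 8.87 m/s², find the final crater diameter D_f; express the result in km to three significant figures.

D_f ≈ 12.3 km

v = 22400 m/s.
(ρ_i/ρ_t)^0.37 = (470/2900)^0.37 = 0.5100
d^0.79 = 577^0.79 = 151.8
v^0.47 = 22400^0.47 = 110.8
g^-0.19 = 8.87^-0.19 = 0.6605
D_tc = 1.62 × 0.5100 × 151.8 × 110.8 × 0.6605 = 9178 m
D_f = 1.34 × 9178 = 12299 m
     = 12.30 km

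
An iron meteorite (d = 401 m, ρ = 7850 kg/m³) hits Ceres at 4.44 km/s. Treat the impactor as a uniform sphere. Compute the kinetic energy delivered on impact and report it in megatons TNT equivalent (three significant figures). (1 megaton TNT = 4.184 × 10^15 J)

v = 4440 m/s.
Mass m = (π/6) ρ d³ = (π/6) × 7850 × (401)³ = 2.650 × 10^11 kg
E = ½ m v² = 0.5 × 2.650 × 10^11 × (4440)² = 2.612 × 10^18 J
   = 2.612 × 10^18 / 4.184×10^15 = 624.3 Mt

E ≈ 624 Mt TNT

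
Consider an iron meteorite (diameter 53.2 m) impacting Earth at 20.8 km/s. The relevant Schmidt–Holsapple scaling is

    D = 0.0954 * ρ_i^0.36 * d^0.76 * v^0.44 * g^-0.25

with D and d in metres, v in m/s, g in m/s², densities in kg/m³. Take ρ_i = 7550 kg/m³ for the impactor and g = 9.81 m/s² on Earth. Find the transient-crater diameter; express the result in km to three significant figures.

D ≈ 2.18 km

In SI units: v = 20800 m/s.
ρ_i^0.36 = 7550^0.36 = 24.89
d^0.76 = 53.2^0.76 = 20.50
v^0.44 = 20800^0.44 = 79.42
g^-0.25 = 9.81^-0.25 = 0.5650
D = 0.0954 × 24.89 × 20.50 × 79.42 × 0.5650 = 2184 m
   = 2.184 km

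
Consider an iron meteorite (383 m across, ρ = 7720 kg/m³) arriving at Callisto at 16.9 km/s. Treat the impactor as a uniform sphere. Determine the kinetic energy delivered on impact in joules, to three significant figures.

E ≈ 3.24 × 10^19 J

v = 16900 m/s.
Mass m = (π/6) ρ d³ = (π/6) × 7720 × (383)³ = 2.271 × 10^11 kg
E = ½ m v² = 0.5 × 2.271 × 10^11 × (16900)² = 3.243 × 10^19 J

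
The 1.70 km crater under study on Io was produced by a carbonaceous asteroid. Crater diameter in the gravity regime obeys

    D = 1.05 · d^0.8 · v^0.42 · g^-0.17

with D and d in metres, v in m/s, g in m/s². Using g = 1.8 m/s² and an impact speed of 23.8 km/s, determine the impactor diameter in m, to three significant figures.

Rearranging for d: d = [D / (1.05 · 23800^0.42 · 1.8^-0.17)]^(1/0.8).
D = 1700 m.
23800^0.42 = 68.89
1.8^-0.17 = 0.9049
Denominator = 1.05 × 68.89 × 0.9049 = 65.46
D / 65.46 = 1700 / 65.46 = 25.97
d = 25.97^(1/0.8) = 25.97^1.25 = 58.63 m

d ≈ 58.6 m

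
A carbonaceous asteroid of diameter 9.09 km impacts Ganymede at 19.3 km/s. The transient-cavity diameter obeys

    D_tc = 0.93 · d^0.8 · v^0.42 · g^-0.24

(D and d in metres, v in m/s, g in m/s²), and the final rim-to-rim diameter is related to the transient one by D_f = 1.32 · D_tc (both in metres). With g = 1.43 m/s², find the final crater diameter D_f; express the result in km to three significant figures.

D_f ≈ 104 km

In SI: d = 9090 m, v = 19300 m/s.
d^0.8 = 9090^0.8 = 1468
v^0.42 = 19300^0.42 = 63.09
g^-0.24 = 1.43^-0.24 = 0.9177
D_tc = 0.93 × 1468 × 63.09 × 0.9177 = 79040 m
D_f = 1.32 × 79040 = 1.043 × 10^5 m
     = 104.3 km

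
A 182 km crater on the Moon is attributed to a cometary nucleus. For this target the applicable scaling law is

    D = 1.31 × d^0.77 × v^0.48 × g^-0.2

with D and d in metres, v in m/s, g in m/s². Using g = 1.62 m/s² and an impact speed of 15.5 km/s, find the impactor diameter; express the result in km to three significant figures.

Rearranging for d: d = [D / (1.31 · 15500^0.48 · 1.62^-0.2)]^(1/0.77).
D = 182000 m.
15500^0.48 = 102.7
1.62^-0.2 = 0.9080
Denominator = 1.31 × 102.7 × 0.9080 = 122.2
D / 122.2 = 182000 / 122.2 = 1489
d = 1489^(1/0.77) = 1489^1.2987 = 13202 m

d ≈ 13.2 km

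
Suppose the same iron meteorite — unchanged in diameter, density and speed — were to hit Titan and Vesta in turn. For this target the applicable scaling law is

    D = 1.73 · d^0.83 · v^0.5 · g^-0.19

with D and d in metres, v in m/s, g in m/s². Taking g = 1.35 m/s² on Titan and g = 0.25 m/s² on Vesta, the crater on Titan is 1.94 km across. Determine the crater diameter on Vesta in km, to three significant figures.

D ≈ 2.67 km

All impactor-dependent factors cancel in the ratio, leaving D_Vesta/D_Titan = (g_Vesta/g_Titan)^-0.19.
(0.25/1.35)^-0.19 = 0.1852^-0.19 = 1.378
D_Vesta = 1.378 × 1.94 km = 2.67 km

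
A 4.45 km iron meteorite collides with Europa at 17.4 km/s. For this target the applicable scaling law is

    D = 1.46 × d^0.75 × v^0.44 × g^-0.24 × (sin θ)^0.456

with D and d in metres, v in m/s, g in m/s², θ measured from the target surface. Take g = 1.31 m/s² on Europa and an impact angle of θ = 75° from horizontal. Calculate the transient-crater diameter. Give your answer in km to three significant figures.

D ≈ 53.9 km

In SI units: d = 4450 m, v = 17400 m/s.
d^0.75 = 4450^0.75 = 544.8
v^0.44 = 17400^0.44 = 73.42
g^-0.24 = 1.31^-0.24 = 0.9372
(sin 75°)^0.456 = 0.9659^0.456 = 0.9843
D = 1.46 × 544.8 × 73.42 × 0.9372 × 0.9843 = 53872 m
   = 53.87 km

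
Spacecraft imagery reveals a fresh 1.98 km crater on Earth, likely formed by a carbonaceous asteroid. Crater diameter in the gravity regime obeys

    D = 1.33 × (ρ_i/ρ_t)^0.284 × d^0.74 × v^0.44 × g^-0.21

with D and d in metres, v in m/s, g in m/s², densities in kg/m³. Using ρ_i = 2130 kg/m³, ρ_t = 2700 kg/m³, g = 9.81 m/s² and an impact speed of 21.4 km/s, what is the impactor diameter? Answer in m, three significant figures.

d ≈ 108 m

Rearranging for d: d = [D / (1.33 · (2130/2700)^0.284 · 21400^0.44 · 9.81^-0.21)]^(1/0.74).
D = 1980 m.
(2130/2700)^0.284 = 0.9349
21400^0.44 = 80.42
9.81^-0.21 = 0.6191
Denominator = 1.33 × 0.9349 × 80.42 × 0.6191 = 61.91
D / 61.91 = 1980 / 61.91 = 31.98
d = 31.98^(1/0.74) = 31.98^1.3514 = 108.1 m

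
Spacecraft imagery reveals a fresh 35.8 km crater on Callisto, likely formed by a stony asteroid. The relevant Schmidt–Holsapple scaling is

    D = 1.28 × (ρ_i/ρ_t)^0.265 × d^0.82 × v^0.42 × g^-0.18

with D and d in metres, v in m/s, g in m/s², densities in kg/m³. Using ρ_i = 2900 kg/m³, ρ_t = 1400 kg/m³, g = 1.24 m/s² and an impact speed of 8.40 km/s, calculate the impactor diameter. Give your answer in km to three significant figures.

d ≈ 2.14 km

Rearranging for d: d = [D / (1.28 · (2900/1400)^0.265 · 8400^0.42 · 1.24^-0.18)]^(1/0.82).
D = 35800 m.
(2900/1400)^0.265 = 1.213
8400^0.42 = 44.48
1.24^-0.18 = 0.9620
Denominator = 1.28 × 1.213 × 44.48 × 0.9620 = 66.44
D / 66.44 = 35800 / 66.44 = 538.8
d = 538.8^(1/0.82) = 538.8^1.2195 = 2143 m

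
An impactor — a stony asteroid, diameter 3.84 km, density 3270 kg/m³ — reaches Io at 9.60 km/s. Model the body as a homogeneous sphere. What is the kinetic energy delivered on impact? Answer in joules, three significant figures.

d = 3840 m; v = 9600 m/s.
Mass m = (π/6) ρ d³ = (π/6) × 3270 × (3840)³ = 9.695 × 10^13 kg
E = ½ m v² = 0.5 × 9.695 × 10^13 × (9600)² = 4.467 × 10^21 J

E ≈ 4.47 × 10^21 J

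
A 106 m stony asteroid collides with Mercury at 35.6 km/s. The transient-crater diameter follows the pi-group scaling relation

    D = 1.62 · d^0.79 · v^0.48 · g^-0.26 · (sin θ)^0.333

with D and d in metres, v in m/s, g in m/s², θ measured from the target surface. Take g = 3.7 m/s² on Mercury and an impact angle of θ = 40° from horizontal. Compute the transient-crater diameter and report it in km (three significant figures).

In SI units: v = 35600 m/s.
d^0.79 = 106^0.79 = 39.81
v^0.48 = 35600^0.48 = 153.0
g^-0.26 = 3.7^-0.26 = 0.7117
(sin 40°)^0.333 = 0.6428^0.333 = 0.8632
D = 1.62 × 39.81 × 153.0 × 0.7117 × 0.8632 = 6062 m
   = 6.062 km

D ≈ 6.06 km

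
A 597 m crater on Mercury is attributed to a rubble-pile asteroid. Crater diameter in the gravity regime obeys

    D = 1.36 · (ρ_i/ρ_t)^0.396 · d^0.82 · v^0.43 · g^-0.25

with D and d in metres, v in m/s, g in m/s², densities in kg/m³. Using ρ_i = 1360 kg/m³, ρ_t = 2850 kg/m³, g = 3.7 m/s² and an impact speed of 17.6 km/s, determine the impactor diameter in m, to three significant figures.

d ≈ 21.1 m

Rearranging for d: d = [D / (1.36 · (1360/2850)^0.396 · 17600^0.43 · 3.7^-0.25)]^(1/0.82).
(1360/2850)^0.396 = 0.7460
17600^0.43 = 66.92
3.7^-0.25 = 0.7210
Denominator = 1.36 × 0.7460 × 66.92 × 0.7210 = 48.95
D / 48.95 = 597 / 48.95 = 12.20
d = 12.20^(1/0.82) = 12.20^1.2195 = 21.13 m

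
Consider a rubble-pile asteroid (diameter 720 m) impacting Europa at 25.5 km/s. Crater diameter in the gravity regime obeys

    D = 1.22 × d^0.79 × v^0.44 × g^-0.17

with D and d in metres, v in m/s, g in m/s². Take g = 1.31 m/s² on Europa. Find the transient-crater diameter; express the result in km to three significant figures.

In SI units: v = 25500 m/s.
d^0.79 = 720^0.79 = 180.8
v^0.44 = 25500^0.44 = 86.87
g^-0.17 = 1.31^-0.17 = 0.9551
D = 1.22 × 180.8 × 86.87 × 0.9551 = 18301 m
   = 18.30 km

D ≈ 18.3 km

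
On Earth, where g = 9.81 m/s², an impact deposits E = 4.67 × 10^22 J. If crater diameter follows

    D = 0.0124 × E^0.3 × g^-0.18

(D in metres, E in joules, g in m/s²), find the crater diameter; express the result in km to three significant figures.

D ≈ 52.0 km

E^0.3 = (4.67 × 10^22)^0.3 = 6.321 × 10^6
g^-0.18 = 9.81^-0.18 = 0.6630
D = 0.0124 × 6.321 × 10^6 × 0.6630 = 51966 m
   = 51.97 km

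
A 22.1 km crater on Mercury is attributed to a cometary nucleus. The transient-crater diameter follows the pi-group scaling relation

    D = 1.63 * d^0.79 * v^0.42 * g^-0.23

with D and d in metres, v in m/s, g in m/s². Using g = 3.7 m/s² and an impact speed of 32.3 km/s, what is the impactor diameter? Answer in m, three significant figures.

Rearranging for d: d = [D / (1.63 · 32300^0.42 · 3.7^-0.23)]^(1/0.79).
D = 22100 m.
32300^0.42 = 78.32
3.7^-0.23 = 0.7401
Denominator = 1.63 × 78.32 × 0.7401 = 94.48
D / 94.48 = 22100 / 94.48 = 233.9
d = 233.9^(1/0.79) = 233.9^1.2658 = 997.1 m

d ≈ 997 m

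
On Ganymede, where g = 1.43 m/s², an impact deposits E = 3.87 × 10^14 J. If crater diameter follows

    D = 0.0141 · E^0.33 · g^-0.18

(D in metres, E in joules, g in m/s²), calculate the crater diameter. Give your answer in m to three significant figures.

E^0.33 = (3.87 × 10^14)^0.33 = 6.515 × 10^4
g^-0.18 = 1.43^-0.18 = 0.9376
D = 0.0141 × 6.515 × 10^4 × 0.9376 = 861.3 m

D ≈ 861 m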